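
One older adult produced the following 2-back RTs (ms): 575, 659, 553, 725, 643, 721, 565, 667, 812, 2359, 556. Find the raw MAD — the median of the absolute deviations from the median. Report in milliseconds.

84 ms

Sorted: 553, 556, 565, 575, 643, 659, 667, 721, 725, 812, 2359 → median = 659
|x − 659|: 84, 0, 106, 66, 16, 62, 94, 8, 153, 1700, 103
Sorted deviations: 0, 8, 16, 62, 66, 84, 94, 103, 106, 153, 1700 → MAD = 84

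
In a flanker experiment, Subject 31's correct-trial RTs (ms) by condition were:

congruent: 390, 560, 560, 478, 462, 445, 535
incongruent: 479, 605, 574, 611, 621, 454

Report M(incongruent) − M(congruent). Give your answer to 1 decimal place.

67.3 ms

M(congruent) = 3430/7 = 490.000
M(incongruent) = 3344/6 = 557.333
Difference = 557.333 − 490.000 = 67.333 ms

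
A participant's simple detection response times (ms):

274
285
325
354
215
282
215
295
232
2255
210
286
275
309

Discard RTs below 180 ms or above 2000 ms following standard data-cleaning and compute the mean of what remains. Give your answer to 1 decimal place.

Excluded: 2255
Retained (n=13): Σ = 3557
Mean = 3557/13 = 273.6154

273.6 ms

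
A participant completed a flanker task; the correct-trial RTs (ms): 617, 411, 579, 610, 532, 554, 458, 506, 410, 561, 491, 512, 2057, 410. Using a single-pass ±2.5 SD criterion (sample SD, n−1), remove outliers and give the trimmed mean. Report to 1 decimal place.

511.6 ms

n = 14, ΣRT = 8708, M = 622.000
Σ(x−M)² = 2281710.00; s = √(2281710.00/13) = 418.946
Cutoffs: 622.000 ± 2.5·418.946 → [-425.4, 1669.4]
Outside: 2057 → excluded.
Retained (n=13): Σ = 6651, mean = 6651/13 = 511.615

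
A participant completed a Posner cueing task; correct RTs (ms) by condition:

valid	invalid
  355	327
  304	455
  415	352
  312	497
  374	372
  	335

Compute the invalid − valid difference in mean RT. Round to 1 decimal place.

37.7 ms

M(valid) = 1760/5 = 352.000
M(invalid) = 2338/6 = 389.667
Difference = 389.667 − 352.000 = 37.667 ms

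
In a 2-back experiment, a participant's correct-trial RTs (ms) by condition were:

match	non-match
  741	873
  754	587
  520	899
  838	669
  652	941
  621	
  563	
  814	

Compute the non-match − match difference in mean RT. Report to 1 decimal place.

105.9 ms

M(match) = 5503/8 = 687.875
M(non-match) = 3969/5 = 793.800
Difference = 793.800 − 687.875 = 105.925 ms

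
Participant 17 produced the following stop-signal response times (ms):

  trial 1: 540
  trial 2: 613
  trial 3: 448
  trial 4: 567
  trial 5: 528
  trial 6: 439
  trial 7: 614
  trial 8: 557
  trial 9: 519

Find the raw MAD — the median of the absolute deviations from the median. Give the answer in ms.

Sorted: 439, 448, 519, 528, 540, 557, 567, 613, 614 → median = 540
|x − 540|: 0, 73, 92, 27, 12, 101, 74, 17, 21
Sorted deviations: 0, 12, 17, 21, 27, 73, 74, 92, 101 → MAD = 27

27 ms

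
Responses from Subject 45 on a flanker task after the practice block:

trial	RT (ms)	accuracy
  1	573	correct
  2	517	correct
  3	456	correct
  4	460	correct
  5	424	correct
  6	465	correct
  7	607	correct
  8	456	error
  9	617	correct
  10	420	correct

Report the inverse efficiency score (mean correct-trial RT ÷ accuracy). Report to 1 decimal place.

Correct trials (n=9): 573, 517, 456, 460, 424, 465, 607, 617, 420
Mean correct RT = 4539/9 = 504.3333 ms
Proportion correct = 9/10
IES = 504.3333 / (9/10) = 560.370 ms

560.4 ms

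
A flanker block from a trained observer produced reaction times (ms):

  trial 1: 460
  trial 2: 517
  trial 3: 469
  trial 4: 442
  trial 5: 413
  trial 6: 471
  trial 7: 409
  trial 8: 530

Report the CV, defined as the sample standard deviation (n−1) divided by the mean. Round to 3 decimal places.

0.094

n = 8, Σ = 3711, M = 463.8750
Σ(x−M)² = 13364.875; s = √(13364.875/7) = 43.6952
CV = 43.6952 / 463.8750 = 0.09420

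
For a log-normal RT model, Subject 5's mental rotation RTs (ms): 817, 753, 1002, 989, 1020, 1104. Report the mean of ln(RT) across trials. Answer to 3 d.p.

6.845

ln(RT): 6.7056, 6.6241, 6.9098, 6.8967, 6.9276, 7.0067
Σ ln(RT) = 41.0704
Mean = 41.0704/6 = 6.84507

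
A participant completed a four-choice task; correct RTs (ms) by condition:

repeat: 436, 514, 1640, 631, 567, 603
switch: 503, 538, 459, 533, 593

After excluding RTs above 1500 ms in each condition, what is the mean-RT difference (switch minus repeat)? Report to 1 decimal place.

-25.0 ms

repeat: exclude 1640
M(repeat) = 2751/5 = 550.200
M(switch) = 2626/5 = 525.200
Difference = 525.200 − 550.200 = -25.000 ms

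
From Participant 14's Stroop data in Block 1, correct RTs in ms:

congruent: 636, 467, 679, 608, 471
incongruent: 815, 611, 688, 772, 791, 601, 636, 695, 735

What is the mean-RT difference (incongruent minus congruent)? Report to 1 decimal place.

132.7 ms

M(congruent) = 2861/5 = 572.200
M(incongruent) = 6344/9 = 704.889
Difference = 704.889 − 572.200 = 132.689 ms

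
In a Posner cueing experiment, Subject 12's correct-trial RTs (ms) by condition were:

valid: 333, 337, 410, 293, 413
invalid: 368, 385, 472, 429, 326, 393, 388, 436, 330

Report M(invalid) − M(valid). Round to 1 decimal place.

34.7 ms

M(valid) = 1786/5 = 357.200
M(invalid) = 3527/9 = 391.889
Difference = 391.889 − 357.200 = 34.689 ms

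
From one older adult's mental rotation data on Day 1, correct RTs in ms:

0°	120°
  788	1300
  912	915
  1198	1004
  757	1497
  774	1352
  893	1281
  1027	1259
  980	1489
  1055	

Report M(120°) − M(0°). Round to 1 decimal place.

M(0°) = 8384/9 = 931.556
M(120°) = 10097/8 = 1262.125
Difference = 1262.125 − 931.556 = 330.569 ms

330.6 ms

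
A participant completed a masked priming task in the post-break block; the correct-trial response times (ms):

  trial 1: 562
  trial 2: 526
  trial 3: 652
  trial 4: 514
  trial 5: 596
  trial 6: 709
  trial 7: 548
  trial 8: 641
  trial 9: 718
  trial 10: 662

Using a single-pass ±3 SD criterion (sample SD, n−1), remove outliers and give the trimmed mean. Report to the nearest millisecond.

613 ms

n = 10, ΣRT = 6128, M = 612.800
Σ(x−M)² = 49431.60; s = √(49431.60/9) = 74.111
Cutoffs: 612.800 ± 3·74.111 → [390.5, 835.1]
No RTs fall outside the cutoffs; all 10 retained. Mean = 6128/10 = 612.800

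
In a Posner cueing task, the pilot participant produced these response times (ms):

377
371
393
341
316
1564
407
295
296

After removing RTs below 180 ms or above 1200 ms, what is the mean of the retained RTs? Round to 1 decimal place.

349.5 ms

Excluded: 1564
Retained (n=8): Σ = 2796
Mean = 2796/8 = 349.5000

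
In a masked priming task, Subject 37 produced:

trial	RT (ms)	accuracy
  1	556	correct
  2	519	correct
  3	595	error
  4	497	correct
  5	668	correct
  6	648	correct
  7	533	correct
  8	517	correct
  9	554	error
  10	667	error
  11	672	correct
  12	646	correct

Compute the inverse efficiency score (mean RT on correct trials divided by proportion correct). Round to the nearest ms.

779 ms

Correct trials (n=9): 556, 519, 497, 668, 648, 533, 517, 672, 646
Mean correct RT = 5256/9 = 584.0000 ms
Proportion correct = 9/12
IES = 584.0000 / (9/12) = 778.667 ms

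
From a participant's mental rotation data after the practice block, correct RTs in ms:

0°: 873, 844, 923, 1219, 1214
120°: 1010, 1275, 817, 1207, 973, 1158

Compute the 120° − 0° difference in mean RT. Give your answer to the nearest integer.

59 ms

M(0°) = 5073/5 = 1014.600
M(120°) = 6440/6 = 1073.333
Difference = 1073.333 − 1014.600 = 58.733 ms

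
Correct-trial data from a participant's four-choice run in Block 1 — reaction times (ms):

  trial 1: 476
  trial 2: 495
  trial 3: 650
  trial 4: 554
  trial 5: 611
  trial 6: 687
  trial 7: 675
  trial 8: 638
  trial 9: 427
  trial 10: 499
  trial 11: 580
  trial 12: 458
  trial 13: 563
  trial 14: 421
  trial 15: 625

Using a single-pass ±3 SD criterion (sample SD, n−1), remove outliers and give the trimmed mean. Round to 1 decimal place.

n = 15, ΣRT = 8359, M = 557.267
Σ(x−M)² = 113112.93; s = √(113112.93/14) = 89.886
Cutoffs: 557.267 ± 3·89.886 → [287.6, 826.9]
No RTs fall outside the cutoffs; all 15 retained. Mean = 8359/15 = 557.267

557.3 ms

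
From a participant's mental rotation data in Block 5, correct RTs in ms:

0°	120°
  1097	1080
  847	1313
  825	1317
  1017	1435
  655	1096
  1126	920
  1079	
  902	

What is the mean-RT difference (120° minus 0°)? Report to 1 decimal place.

250.0 ms

M(0°) = 7548/8 = 943.500
M(120°) = 7161/6 = 1193.500
Difference = 1193.500 − 943.500 = 250.000 ms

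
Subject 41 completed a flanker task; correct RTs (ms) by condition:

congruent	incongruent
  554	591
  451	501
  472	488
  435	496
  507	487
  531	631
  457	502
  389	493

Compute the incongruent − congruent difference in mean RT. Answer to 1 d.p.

M(congruent) = 3796/8 = 474.500
M(incongruent) = 4189/8 = 523.625
Difference = 523.625 − 474.500 = 49.125 ms

49.1 ms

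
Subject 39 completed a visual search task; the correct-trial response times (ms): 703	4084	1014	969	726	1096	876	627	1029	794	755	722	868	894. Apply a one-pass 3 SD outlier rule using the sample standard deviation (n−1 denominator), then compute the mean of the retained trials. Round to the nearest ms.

852 ms

n = 14, ΣRT = 15157, M = 1082.643
Σ(x−M)² = 9952847.21; s = √(9952847.21/13) = 874.988
Cutoffs: 1082.643 ± 3·874.988 → [-1542.3, 3707.6]
Outside: 4084 → excluded.
Retained (n=13): Σ = 11073, mean = 11073/13 = 851.769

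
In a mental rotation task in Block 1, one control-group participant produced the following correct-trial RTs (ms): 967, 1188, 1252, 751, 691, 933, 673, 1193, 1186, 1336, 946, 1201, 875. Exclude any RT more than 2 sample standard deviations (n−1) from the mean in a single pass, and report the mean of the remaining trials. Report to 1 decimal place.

1014.8 ms

n = 13, ΣRT = 13192, M = 1014.769
Σ(x−M)² = 609684.31; s = √(609684.31/12) = 225.404
Cutoffs: 1014.769 ± 2·225.404 → [564.0, 1465.6]
No RTs fall outside the cutoffs; all 13 retained. Mean = 13192/13 = 1014.769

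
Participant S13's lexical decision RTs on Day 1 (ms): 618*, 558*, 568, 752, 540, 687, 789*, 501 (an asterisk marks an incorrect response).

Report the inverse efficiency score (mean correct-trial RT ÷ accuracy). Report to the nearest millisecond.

Correct trials (n=5): 568, 752, 540, 687, 501
Mean correct RT = 3048/5 = 609.6000 ms
Proportion correct = 5/8
IES = 609.6000 / (5/8) = 975.360 ms

975 ms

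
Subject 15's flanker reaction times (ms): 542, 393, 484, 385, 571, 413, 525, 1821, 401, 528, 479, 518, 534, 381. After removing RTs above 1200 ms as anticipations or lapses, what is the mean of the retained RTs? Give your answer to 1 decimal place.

Excluded: 1821
Retained (n=13): Σ = 6154
Mean = 6154/13 = 473.3846

473.4 ms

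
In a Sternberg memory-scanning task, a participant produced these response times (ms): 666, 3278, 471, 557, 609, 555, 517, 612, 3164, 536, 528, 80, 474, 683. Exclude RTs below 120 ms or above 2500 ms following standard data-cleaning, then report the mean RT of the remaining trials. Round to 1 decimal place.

564.4 ms

Excluded: 80, 3164, 3278
Retained (n=11): Σ = 6208
Mean = 6208/11 = 564.3636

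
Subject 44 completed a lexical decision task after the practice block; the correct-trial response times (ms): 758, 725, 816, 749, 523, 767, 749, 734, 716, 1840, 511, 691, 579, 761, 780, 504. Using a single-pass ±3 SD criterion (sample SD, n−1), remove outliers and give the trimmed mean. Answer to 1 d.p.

690.9 ms

n = 16, ΣRT = 12203, M = 762.688
Σ(x−M)² = 1395181.44; s = √(1395181.44/15) = 304.979
Cutoffs: 762.688 ± 3·304.979 → [-152.2, 1677.6]
Outside: 1840 → excluded.
Retained (n=15): Σ = 10363, mean = 10363/15 = 690.867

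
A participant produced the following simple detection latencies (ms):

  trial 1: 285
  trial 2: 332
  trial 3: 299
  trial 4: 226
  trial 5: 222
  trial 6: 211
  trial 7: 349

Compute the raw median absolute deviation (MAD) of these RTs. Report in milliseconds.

59 ms

Sorted: 211, 222, 226, 285, 299, 332, 349 → median = 285
|x − 285|: 0, 47, 14, 59, 63, 74, 64
Sorted deviations: 0, 14, 47, 59, 63, 64, 74 → MAD = 59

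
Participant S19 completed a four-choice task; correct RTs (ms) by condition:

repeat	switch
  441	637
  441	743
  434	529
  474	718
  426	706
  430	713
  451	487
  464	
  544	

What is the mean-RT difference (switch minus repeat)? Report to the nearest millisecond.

191 ms

M(repeat) = 4105/9 = 456.111
M(switch) = 4533/7 = 647.571
Difference = 647.571 − 456.111 = 191.460 ms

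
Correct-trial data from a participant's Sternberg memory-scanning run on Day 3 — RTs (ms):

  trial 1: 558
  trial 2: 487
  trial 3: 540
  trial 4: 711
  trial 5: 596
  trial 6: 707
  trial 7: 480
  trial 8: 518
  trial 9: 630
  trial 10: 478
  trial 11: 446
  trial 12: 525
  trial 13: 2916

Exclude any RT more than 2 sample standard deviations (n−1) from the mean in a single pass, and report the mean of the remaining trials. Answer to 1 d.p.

n = 13, ΣRT = 9592, M = 737.846
Σ(x−M)² = 5225003.69; s = √(5225003.69/12) = 659.861
Cutoffs: 737.846 ± 2·659.861 → [-581.9, 2057.6]
Outside: 2916 → excluded.
Retained (n=12): Σ = 6676, mean = 6676/12 = 556.333

556.3 ms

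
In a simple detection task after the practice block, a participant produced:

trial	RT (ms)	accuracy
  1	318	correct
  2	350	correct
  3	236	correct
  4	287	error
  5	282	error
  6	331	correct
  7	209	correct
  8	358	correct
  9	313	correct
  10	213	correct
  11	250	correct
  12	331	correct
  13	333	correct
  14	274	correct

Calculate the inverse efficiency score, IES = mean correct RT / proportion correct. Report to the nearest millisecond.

342 ms

Correct trials (n=12): 318, 350, 236, 331, 209, 358, 313, 213, 250, 331, 333, 274
Mean correct RT = 3516/12 = 293.0000 ms
Proportion correct = 12/14
IES = 293.0000 / (12/14) = 341.833 ms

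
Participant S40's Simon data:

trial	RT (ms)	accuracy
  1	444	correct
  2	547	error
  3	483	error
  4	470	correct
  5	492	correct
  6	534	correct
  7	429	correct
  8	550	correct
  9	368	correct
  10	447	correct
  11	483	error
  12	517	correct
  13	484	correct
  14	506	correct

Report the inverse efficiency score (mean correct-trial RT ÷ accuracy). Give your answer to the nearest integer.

Correct trials (n=11): 444, 470, 492, 534, 429, 550, 368, 447, 517, 484, 506
Mean correct RT = 5241/11 = 476.4545 ms
Proportion correct = 11/14
IES = 476.4545 / (11/14) = 606.397 ms

606 ms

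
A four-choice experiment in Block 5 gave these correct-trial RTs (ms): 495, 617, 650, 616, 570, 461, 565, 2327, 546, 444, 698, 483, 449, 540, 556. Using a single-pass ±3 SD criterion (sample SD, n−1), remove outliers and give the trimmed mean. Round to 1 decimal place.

549.3 ms

n = 15, ΣRT = 10017, M = 667.800
Σ(x−M)² = 3027974.40; s = √(3027974.40/14) = 465.063
Cutoffs: 667.800 ± 3·465.063 → [-727.4, 2063.0]
Outside: 2327 → excluded.
Retained (n=14): Σ = 7690, mean = 7690/14 = 549.286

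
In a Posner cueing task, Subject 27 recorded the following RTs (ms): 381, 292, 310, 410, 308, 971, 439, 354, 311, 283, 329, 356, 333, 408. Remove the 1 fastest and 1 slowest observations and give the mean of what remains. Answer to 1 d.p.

352.6 ms

Sorted: 283, 292, 308, 310, 311, 329, 333, 354, 356, 381, 408, 410, 439, 971
Drop lowest 1 (283) and highest 1 (971)
Remaining (n=12): Σ = 4231, mean = 4231/12 = 352.583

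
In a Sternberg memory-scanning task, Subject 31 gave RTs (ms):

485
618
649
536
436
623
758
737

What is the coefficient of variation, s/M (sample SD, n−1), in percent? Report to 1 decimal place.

18.8%

n = 8, Σ = 4842, M = 605.2500
Σ(x−M)² = 90983.500; s = √(90983.500/7) = 114.0072
CV = 114.0072 / 605.2500 = 0.18836 = 18.836%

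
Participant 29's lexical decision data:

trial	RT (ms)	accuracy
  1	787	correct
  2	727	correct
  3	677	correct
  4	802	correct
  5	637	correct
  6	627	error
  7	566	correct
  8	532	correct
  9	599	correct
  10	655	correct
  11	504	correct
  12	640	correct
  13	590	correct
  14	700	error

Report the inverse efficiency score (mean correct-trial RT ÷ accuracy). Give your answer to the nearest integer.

Correct trials (n=12): 787, 727, 677, 802, 637, 566, 532, 599, 655, 504, 640, 590
Mean correct RT = 7716/12 = 643.0000 ms
Proportion correct = 12/14
IES = 643.0000 / (12/14) = 750.167 ms

750 ms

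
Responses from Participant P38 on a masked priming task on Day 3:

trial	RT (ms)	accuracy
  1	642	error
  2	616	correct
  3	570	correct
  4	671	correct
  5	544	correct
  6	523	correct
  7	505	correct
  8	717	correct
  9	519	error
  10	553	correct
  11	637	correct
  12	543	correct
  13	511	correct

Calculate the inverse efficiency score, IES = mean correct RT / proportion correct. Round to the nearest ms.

Correct trials (n=11): 616, 570, 671, 544, 523, 505, 717, 553, 637, 543, 511
Mean correct RT = 6390/11 = 580.9091 ms
Proportion correct = 11/13
IES = 580.9091 / (11/13) = 686.529 ms

687 ms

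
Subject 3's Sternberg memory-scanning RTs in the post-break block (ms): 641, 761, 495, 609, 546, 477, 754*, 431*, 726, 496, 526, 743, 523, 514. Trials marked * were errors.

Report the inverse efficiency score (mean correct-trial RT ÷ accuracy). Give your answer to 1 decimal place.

686.1 ms

Correct trials (n=12): 641, 761, 495, 609, 546, 477, 726, 496, 526, 743, 523, 514
Mean correct RT = 7057/12 = 588.0833 ms
Proportion correct = 12/14
IES = 588.0833 / (12/14) = 686.097 ms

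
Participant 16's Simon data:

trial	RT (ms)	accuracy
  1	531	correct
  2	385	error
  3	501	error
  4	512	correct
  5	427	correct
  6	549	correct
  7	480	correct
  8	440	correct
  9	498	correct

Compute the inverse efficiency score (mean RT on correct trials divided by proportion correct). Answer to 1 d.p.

631.3 ms

Correct trials (n=7): 531, 512, 427, 549, 480, 440, 498
Mean correct RT = 3437/7 = 491.0000 ms
Proportion correct = 7/9
IES = 491.0000 / (7/9) = 631.286 ms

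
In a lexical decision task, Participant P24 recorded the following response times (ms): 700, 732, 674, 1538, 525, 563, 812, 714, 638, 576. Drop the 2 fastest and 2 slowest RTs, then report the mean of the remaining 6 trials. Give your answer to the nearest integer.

Sorted: 525, 563, 576, 638, 674, 700, 714, 732, 812, 1538
Drop lowest 2 (525, 563) and highest 2 (812, 1538)
Remaining (n=6): Σ = 4034, mean = 4034/6 = 672.333

672 ms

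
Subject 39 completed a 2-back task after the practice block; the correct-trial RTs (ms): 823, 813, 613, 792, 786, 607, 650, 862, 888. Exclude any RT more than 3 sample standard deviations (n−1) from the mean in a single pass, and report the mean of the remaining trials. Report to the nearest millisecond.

759 ms

n = 9, ΣRT = 6834, M = 759.333
Σ(x−M)² = 92380.00; s = √(92380.00/8) = 107.459
Cutoffs: 759.333 ± 3·107.459 → [437.0, 1081.7]
No RTs fall outside the cutoffs; all 9 retained. Mean = 6834/9 = 759.333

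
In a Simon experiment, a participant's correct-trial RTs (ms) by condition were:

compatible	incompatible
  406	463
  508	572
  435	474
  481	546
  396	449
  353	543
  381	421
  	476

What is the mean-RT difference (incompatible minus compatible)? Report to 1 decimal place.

70.1 ms

M(compatible) = 2960/7 = 422.857
M(incompatible) = 3944/8 = 493.000
Difference = 493.000 − 422.857 = 70.143 ms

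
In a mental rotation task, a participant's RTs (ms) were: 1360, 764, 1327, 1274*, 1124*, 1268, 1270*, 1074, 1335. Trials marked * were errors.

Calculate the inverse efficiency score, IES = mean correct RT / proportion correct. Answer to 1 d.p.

Correct trials (n=6): 1360, 764, 1327, 1268, 1074, 1335
Mean correct RT = 7128/6 = 1188.0000 ms
Proportion correct = 6/9
IES = 1188.0000 / (6/9) = 1782.000 ms

1782.0 ms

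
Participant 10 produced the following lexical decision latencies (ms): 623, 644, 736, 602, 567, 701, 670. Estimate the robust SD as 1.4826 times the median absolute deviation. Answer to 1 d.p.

Sorted: 567, 602, 623, 644, 670, 701, 736 → median = 644
|x − 644| sorted: 0, 21, 26, 42, 57, 77, 92 → MAD = 42
Robust SD ≈ 1.4826 × 42 = 62.269

62.3 ms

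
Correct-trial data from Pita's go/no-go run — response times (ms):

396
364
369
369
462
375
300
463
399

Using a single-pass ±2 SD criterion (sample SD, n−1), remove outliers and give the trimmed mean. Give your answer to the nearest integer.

389 ms

n = 9, ΣRT = 3497, M = 388.556
Σ(x−M)² = 20494.22; s = √(20494.22/8) = 50.614
Cutoffs: 388.556 ± 2·50.614 → [287.3, 489.8]
No RTs fall outside the cutoffs; all 9 retained. Mean = 3497/9 = 388.556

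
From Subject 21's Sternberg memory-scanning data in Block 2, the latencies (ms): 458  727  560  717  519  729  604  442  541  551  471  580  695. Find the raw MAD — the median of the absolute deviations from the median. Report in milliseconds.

Sorted: 442, 458, 471, 519, 541, 551, 560, 580, 604, 695, 717, 727, 729 → median = 560
|x − 560|: 102, 167, 0, 157, 41, 169, 44, 118, 19, 9, 89, 20, 135
Sorted deviations: 0, 9, 19, 20, 41, 44, 89, 102, 118, 135, 157, 167, 169 → MAD = 89

89 ms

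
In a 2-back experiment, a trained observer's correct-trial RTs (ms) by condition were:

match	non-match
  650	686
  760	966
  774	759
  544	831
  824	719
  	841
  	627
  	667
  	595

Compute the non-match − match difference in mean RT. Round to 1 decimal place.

M(match) = 3552/5 = 710.400
M(non-match) = 6691/9 = 743.444
Difference = 743.444 − 710.400 = 33.044 ms

33.0 ms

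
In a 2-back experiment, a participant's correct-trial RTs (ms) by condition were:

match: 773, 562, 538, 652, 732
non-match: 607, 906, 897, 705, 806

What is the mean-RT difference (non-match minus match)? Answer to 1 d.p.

M(match) = 3257/5 = 651.400
M(non-match) = 3921/5 = 784.200
Difference = 784.200 − 651.400 = 132.800 ms

132.8 ms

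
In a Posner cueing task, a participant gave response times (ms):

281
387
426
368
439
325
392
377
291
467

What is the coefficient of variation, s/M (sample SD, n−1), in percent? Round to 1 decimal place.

16.4%

n = 10, Σ = 3753, M = 375.3000
Σ(x−M)² = 34038.100; s = √(34038.100/9) = 61.4981
CV = 61.4981 / 375.3000 = 0.16386 = 16.386%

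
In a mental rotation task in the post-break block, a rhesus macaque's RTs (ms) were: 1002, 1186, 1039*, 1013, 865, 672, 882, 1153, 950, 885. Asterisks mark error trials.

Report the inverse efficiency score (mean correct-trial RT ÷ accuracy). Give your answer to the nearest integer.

1063 ms

Correct trials (n=9): 1002, 1186, 1013, 865, 672, 882, 1153, 950, 885
Mean correct RT = 8608/9 = 956.4444 ms
Proportion correct = 9/10
IES = 956.4444 / (9/10) = 1062.716 ms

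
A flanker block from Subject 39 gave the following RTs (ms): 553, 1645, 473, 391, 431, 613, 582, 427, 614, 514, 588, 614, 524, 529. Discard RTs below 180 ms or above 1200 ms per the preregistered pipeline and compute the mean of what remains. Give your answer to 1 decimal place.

Excluded: 1645
Retained (n=13): Σ = 6853
Mean = 6853/13 = 527.1538

527.2 ms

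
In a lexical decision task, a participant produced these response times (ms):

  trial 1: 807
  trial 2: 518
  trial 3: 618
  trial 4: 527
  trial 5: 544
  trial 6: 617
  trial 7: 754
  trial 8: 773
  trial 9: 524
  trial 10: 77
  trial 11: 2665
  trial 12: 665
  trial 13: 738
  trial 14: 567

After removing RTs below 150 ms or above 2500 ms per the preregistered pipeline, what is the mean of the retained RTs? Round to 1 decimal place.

637.7 ms

Excluded: 77, 2665
Retained (n=12): Σ = 7652
Mean = 7652/12 = 637.6667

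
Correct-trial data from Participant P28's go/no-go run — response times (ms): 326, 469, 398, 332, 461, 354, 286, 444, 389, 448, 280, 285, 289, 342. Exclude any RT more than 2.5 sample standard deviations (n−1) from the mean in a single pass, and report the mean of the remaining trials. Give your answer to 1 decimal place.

364.5 ms

n = 14, ΣRT = 5103, M = 364.500
Σ(x−M)² = 63725.50; s = √(63725.50/13) = 70.014
Cutoffs: 364.500 ± 2.5·70.014 → [189.5, 539.5]
No RTs fall outside the cutoffs; all 14 retained. Mean = 5103/14 = 364.500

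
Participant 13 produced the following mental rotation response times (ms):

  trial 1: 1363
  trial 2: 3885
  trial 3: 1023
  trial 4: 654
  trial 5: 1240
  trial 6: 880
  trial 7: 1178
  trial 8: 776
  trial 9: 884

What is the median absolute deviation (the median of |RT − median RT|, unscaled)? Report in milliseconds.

217 ms

Sorted: 654, 776, 880, 884, 1023, 1178, 1240, 1363, 3885 → median = 1023
|x − 1023|: 340, 2862, 0, 369, 217, 143, 155, 247, 139
Sorted deviations: 0, 139, 143, 155, 217, 247, 340, 369, 2862 → MAD = 217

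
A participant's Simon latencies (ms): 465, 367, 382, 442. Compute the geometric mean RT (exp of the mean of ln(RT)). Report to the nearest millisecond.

412 ms

ln(RT): 6.1420, 5.9054, 5.9454, 6.0913
Mean ln(RT) = 24.0841/4 = 6.02103
Geometric mean = exp(6.02103) = 412.00 ms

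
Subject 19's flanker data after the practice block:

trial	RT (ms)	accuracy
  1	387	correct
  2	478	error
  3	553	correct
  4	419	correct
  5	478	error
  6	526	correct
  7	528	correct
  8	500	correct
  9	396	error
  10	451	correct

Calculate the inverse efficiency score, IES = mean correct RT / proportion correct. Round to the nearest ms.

Correct trials (n=7): 387, 553, 419, 526, 528, 500, 451
Mean correct RT = 3364/7 = 480.5714 ms
Proportion correct = 7/10
IES = 480.5714 / (7/10) = 686.531 ms

687 ms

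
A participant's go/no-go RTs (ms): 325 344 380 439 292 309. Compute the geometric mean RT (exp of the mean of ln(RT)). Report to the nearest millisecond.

ln(RT): 5.7838, 5.8406, 5.9402, 6.0845, 5.6768, 5.7333
Mean ln(RT) = 35.0592/6 = 5.84321
Geometric mean = exp(5.84321) = 344.88 ms

345 ms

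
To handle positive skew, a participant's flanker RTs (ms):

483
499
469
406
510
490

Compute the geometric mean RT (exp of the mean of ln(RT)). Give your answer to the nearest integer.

475 ms

ln(RT): 6.1800, 6.2126, 6.1506, 6.0064, 6.2344, 6.1944
Mean ln(RT) = 36.9784/6 = 6.16307
Geometric mean = exp(6.16307) = 474.88 ms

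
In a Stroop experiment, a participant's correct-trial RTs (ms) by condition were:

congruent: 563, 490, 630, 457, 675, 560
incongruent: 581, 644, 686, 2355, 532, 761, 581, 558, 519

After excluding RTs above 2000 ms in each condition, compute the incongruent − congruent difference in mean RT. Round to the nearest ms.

incongruent: exclude 2355
M(congruent) = 3375/6 = 562.500
M(incongruent) = 4862/8 = 607.750
Difference = 607.750 − 562.500 = 45.250 ms

45 ms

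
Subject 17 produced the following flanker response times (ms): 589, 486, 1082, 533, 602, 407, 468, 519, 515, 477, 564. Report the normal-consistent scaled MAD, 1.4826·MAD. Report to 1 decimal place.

Sorted: 407, 468, 477, 486, 515, 519, 533, 564, 589, 602, 1082 → median = 519
|x − 519| sorted: 0, 4, 14, 33, 42, 45, 51, 70, 83, 112, 563 → MAD = 45
Robust SD ≈ 1.4826 × 45 = 66.717

66.7 ms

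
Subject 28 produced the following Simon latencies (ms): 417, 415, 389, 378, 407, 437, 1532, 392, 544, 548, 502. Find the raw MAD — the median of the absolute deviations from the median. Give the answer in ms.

28 ms

Sorted: 378, 389, 392, 407, 415, 417, 437, 502, 544, 548, 1532 → median = 417
|x − 417|: 0, 2, 28, 39, 10, 20, 1115, 25, 127, 131, 85
Sorted deviations: 0, 2, 10, 20, 25, 28, 39, 85, 127, 131, 1115 → MAD = 28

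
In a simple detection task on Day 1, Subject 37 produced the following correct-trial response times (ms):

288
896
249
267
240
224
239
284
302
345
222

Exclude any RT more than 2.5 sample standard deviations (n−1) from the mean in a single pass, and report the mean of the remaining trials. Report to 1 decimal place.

266.0 ms

n = 11, ΣRT = 3556, M = 323.273
Σ(x−M)² = 374558.18; s = √(374558.18/10) = 193.535
Cutoffs: 323.273 ± 2.5·193.535 → [-160.6, 807.1]
Outside: 896 → excluded.
Retained (n=10): Σ = 2660, mean = 2660/10 = 266.000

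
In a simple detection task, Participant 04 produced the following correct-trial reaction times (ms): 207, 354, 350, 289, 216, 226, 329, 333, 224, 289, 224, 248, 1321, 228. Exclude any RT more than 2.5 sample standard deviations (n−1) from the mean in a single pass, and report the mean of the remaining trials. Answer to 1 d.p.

270.5 ms

n = 14, ΣRT = 4838, M = 345.571
Σ(x−M)² = 1061575.43; s = √(1061575.43/13) = 285.762
Cutoffs: 345.571 ± 2.5·285.762 → [-368.8, 1060.0]
Outside: 1321 → excluded.
Retained (n=13): Σ = 3517, mean = 3517/13 = 270.538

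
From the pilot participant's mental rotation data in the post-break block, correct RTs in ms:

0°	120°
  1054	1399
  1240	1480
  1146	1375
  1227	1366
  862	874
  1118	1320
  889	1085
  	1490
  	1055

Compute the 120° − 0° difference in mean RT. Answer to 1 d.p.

195.0 ms

M(0°) = 7536/7 = 1076.571
M(120°) = 11444/9 = 1271.556
Difference = 1271.556 − 1076.571 = 194.984 ms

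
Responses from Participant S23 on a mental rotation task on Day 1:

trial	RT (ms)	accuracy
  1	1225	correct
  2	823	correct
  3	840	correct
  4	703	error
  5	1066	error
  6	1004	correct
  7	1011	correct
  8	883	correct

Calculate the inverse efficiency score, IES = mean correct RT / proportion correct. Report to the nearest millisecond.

1286 ms

Correct trials (n=6): 1225, 823, 840, 1004, 1011, 883
Mean correct RT = 5786/6 = 964.3333 ms
Proportion correct = 6/8
IES = 964.3333 / (6/8) = 1285.778 ms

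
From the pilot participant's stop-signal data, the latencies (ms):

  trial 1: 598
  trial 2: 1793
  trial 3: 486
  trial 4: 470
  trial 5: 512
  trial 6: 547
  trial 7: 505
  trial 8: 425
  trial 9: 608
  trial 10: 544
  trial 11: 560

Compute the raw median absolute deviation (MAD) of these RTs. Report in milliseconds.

Sorted: 425, 470, 486, 505, 512, 544, 547, 560, 598, 608, 1793 → median = 544
|x − 544|: 54, 1249, 58, 74, 32, 3, 39, 119, 64, 0, 16
Sorted deviations: 0, 3, 16, 32, 39, 54, 58, 64, 74, 119, 1249 → MAD = 54

54 ms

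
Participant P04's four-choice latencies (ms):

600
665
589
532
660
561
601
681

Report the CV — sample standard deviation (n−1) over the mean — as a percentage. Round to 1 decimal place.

n = 8, Σ = 4889, M = 611.1250
Σ(x−M)² = 19662.875; s = √(19662.875/7) = 52.9998
CV = 52.9998 / 611.1250 = 0.08673 = 8.673%

8.7%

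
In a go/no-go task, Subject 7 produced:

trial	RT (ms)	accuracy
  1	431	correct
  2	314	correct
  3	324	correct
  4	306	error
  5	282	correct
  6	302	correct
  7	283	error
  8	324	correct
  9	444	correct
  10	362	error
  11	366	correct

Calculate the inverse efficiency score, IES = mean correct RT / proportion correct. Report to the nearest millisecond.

479 ms

Correct trials (n=8): 431, 314, 324, 282, 302, 324, 444, 366
Mean correct RT = 2787/8 = 348.3750 ms
Proportion correct = 8/11
IES = 348.3750 / (8/11) = 479.016 ms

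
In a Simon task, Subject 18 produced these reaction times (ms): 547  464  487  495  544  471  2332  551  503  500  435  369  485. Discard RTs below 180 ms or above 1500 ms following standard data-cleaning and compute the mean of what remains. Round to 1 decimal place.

487.6 ms

Excluded: 2332
Retained (n=12): Σ = 5851
Mean = 5851/12 = 487.5833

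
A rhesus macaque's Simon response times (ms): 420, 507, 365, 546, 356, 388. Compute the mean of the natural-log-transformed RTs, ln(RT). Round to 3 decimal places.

ln(RT): 6.0403, 6.2285, 5.8999, 6.3026, 5.8749, 5.9610
Σ ln(RT) = 36.3072
Mean = 36.3072/6 = 6.05120

6.051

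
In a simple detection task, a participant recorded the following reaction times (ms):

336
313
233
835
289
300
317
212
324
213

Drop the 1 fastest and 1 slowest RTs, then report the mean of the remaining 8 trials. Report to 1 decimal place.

Sorted: 212, 213, 233, 289, 300, 313, 317, 324, 336, 835
Drop lowest 1 (212) and highest 1 (835)
Remaining (n=8): Σ = 2325, mean = 2325/8 = 290.625

290.6 ms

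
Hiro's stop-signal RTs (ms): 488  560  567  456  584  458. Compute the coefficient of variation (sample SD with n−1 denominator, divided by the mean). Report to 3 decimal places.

n = 6, Σ = 3113, M = 518.8333
Σ(x−M)² = 16860.833; s = √(16860.833/5) = 58.0704
CV = 58.0704 / 518.8333 = 0.11192

0.112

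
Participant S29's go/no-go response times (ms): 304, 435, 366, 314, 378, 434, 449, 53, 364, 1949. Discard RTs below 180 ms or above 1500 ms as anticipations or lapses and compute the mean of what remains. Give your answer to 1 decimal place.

380.5 ms

Excluded: 53, 1949
Retained (n=8): Σ = 3044
Mean = 3044/8 = 380.5000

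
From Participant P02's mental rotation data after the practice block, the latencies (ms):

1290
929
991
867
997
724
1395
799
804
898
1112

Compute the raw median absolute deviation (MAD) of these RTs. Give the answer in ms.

Sorted: 724, 799, 804, 867, 898, 929, 991, 997, 1112, 1290, 1395 → median = 929
|x − 929|: 361, 0, 62, 62, 68, 205, 466, 130, 125, 31, 183
Sorted deviations: 0, 31, 62, 62, 68, 125, 130, 183, 205, 361, 466 → MAD = 125

125 ms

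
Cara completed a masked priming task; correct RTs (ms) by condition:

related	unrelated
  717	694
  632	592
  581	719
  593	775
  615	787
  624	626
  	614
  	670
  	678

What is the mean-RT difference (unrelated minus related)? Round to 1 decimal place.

56.9 ms

M(related) = 3762/6 = 627.000
M(unrelated) = 6155/9 = 683.889
Difference = 683.889 − 627.000 = 56.889 ms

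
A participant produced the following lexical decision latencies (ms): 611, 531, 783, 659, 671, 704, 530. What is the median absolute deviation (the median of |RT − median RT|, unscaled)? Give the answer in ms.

48 ms

Sorted: 530, 531, 611, 659, 671, 704, 783 → median = 659
|x − 659|: 48, 128, 124, 0, 12, 45, 129
Sorted deviations: 0, 12, 45, 48, 124, 128, 129 → MAD = 48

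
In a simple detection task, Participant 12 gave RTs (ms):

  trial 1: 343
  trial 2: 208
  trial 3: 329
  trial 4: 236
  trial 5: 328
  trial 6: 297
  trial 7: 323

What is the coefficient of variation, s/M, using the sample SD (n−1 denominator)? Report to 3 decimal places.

0.177

n = 7, Σ = 2064, M = 294.8571
Σ(x−M)² = 16386.857; s = √(16386.857/6) = 52.2603
CV = 52.2603 / 294.8571 = 0.17724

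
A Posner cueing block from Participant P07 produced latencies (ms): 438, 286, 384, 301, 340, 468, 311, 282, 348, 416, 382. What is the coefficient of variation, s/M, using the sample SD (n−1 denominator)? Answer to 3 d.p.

0.176

n = 11, Σ = 3956, M = 359.6364
Σ(x−M)² = 39928.545; s = √(39928.545/10) = 63.1890
CV = 63.1890 / 359.6364 = 0.17570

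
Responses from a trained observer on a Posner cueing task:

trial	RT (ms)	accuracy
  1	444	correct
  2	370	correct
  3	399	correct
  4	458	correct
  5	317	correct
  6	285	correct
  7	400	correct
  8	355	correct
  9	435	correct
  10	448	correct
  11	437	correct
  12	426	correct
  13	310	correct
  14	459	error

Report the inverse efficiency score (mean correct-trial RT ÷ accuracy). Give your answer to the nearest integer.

Correct trials (n=13): 444, 370, 399, 458, 317, 285, 400, 355, 435, 448, 437, 426, 310
Mean correct RT = 5084/13 = 391.0769 ms
Proportion correct = 13/14
IES = 391.0769 / (13/14) = 421.160 ms

421 ms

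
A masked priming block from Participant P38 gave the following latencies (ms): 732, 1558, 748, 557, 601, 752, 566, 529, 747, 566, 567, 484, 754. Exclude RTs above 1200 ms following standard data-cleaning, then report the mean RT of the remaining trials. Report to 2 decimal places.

Excluded: 1558
Retained (n=12): Σ = 7603
Mean = 7603/12 = 633.5833

633.58 ms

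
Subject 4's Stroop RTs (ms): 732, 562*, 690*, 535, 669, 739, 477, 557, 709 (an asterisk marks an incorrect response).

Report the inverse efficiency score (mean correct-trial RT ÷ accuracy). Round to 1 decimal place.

811.5 ms

Correct trials (n=7): 732, 535, 669, 739, 477, 557, 709
Mean correct RT = 4418/7 = 631.1429 ms
Proportion correct = 7/9
IES = 631.1429 / (7/9) = 811.469 ms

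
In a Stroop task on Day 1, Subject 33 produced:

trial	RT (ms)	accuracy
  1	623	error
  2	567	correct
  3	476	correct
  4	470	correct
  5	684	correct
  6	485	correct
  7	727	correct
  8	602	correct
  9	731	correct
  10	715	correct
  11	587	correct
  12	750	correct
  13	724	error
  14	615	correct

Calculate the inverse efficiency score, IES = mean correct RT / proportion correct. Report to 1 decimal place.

Correct trials (n=12): 567, 476, 470, 684, 485, 727, 602, 731, 715, 587, 750, 615
Mean correct RT = 7409/12 = 617.4167 ms
Proportion correct = 12/14
IES = 617.4167 / (12/14) = 720.319 ms

720.3 ms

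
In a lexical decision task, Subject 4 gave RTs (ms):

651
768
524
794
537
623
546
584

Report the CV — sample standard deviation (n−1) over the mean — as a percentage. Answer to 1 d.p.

n = 8, Σ = 5027, M = 628.3750
Σ(x−M)² = 75465.875; s = √(75465.875/7) = 103.8308
CV = 103.8308 / 628.3750 = 0.16524 = 16.524%

16.5%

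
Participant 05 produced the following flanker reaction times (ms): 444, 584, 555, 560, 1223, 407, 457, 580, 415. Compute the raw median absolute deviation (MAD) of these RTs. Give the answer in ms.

Sorted: 407, 415, 444, 457, 555, 560, 580, 584, 1223 → median = 555
|x − 555|: 111, 29, 0, 5, 668, 148, 98, 25, 140
Sorted deviations: 0, 5, 25, 29, 98, 111, 140, 148, 668 → MAD = 98

98 ms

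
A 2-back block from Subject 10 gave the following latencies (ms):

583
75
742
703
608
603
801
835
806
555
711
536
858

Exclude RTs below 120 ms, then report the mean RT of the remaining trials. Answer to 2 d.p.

695.08 ms

Excluded: 75
Retained (n=12): Σ = 8341
Mean = 8341/12 = 695.0833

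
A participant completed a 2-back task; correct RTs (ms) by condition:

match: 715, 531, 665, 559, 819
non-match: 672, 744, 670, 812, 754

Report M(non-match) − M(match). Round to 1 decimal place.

72.6 ms

M(match) = 3289/5 = 657.800
M(non-match) = 3652/5 = 730.400
Difference = 730.400 − 657.800 = 72.600 ms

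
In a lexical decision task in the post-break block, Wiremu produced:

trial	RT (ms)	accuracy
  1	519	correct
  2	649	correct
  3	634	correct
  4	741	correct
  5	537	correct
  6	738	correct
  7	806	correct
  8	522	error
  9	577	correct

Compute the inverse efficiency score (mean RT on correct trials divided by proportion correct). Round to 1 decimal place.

Correct trials (n=8): 519, 649, 634, 741, 537, 738, 806, 577
Mean correct RT = 5201/8 = 650.1250 ms
Proportion correct = 8/9
IES = 650.1250 / (8/9) = 731.391 ms

731.4 ms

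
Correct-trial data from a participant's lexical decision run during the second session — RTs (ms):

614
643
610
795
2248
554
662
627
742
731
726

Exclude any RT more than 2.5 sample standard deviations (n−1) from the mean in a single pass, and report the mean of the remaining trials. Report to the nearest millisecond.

n = 11, ΣRT = 8952, M = 813.818
Σ(x−M)² = 2313063.64; s = √(2313063.64/10) = 480.943
Cutoffs: 813.818 ± 2.5·480.943 → [-388.5, 2016.2]
Outside: 2248 → excluded.
Retained (n=10): Σ = 6704, mean = 6704/10 = 670.400

670 ms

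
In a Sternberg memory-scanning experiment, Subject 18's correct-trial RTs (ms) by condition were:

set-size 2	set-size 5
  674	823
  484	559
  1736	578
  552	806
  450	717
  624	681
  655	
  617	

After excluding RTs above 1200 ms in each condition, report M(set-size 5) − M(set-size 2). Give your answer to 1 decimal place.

set-size 2: exclude 1736
M(set-size 2) = 4056/7 = 579.429
M(set-size 5) = 4164/6 = 694.000
Difference = 694.000 − 579.429 = 114.571 ms

114.6 ms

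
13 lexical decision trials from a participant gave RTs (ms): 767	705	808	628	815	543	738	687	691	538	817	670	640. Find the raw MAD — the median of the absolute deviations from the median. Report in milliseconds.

Sorted: 538, 543, 628, 640, 670, 687, 691, 705, 738, 767, 808, 815, 817 → median = 691
|x − 691|: 76, 14, 117, 63, 124, 148, 47, 4, 0, 153, 126, 21, 51
Sorted deviations: 0, 4, 14, 21, 47, 51, 63, 76, 117, 124, 126, 148, 153 → MAD = 63

63 ms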